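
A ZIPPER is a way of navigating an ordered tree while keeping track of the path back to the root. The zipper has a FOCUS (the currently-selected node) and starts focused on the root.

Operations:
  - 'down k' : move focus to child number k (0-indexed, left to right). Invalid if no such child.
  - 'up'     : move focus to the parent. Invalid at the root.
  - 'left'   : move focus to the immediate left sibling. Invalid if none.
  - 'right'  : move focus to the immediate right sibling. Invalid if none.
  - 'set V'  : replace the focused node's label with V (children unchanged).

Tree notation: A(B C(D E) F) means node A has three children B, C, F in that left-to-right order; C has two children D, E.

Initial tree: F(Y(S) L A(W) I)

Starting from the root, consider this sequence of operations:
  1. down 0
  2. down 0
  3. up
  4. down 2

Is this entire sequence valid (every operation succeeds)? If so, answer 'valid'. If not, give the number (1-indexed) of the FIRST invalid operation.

Answer: 4

Derivation:
Step 1 (down 0): focus=Y path=0 depth=1 children=['S'] left=[] right=['L', 'A', 'I'] parent=F
Step 2 (down 0): focus=S path=0/0 depth=2 children=[] left=[] right=[] parent=Y
Step 3 (up): focus=Y path=0 depth=1 children=['S'] left=[] right=['L', 'A', 'I'] parent=F
Step 4 (down 2): INVALID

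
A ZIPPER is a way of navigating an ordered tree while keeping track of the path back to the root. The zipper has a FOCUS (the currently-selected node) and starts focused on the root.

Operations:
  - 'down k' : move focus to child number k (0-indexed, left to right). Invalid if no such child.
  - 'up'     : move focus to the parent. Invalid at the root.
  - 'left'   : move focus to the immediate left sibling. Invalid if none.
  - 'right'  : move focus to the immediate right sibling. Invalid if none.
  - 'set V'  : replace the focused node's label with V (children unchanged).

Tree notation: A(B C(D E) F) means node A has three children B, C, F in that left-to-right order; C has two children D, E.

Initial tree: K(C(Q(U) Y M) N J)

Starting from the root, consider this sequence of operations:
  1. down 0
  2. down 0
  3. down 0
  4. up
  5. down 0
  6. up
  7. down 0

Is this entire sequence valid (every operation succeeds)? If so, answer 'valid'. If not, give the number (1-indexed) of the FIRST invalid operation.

Answer: valid

Derivation:
Step 1 (down 0): focus=C path=0 depth=1 children=['Q', 'Y', 'M'] left=[] right=['N', 'J'] parent=K
Step 2 (down 0): focus=Q path=0/0 depth=2 children=['U'] left=[] right=['Y', 'M'] parent=C
Step 3 (down 0): focus=U path=0/0/0 depth=3 children=[] left=[] right=[] parent=Q
Step 4 (up): focus=Q path=0/0 depth=2 children=['U'] left=[] right=['Y', 'M'] parent=C
Step 5 (down 0): focus=U path=0/0/0 depth=3 children=[] left=[] right=[] parent=Q
Step 6 (up): focus=Q path=0/0 depth=2 children=['U'] left=[] right=['Y', 'M'] parent=C
Step 7 (down 0): focus=U path=0/0/0 depth=3 children=[] left=[] right=[] parent=Q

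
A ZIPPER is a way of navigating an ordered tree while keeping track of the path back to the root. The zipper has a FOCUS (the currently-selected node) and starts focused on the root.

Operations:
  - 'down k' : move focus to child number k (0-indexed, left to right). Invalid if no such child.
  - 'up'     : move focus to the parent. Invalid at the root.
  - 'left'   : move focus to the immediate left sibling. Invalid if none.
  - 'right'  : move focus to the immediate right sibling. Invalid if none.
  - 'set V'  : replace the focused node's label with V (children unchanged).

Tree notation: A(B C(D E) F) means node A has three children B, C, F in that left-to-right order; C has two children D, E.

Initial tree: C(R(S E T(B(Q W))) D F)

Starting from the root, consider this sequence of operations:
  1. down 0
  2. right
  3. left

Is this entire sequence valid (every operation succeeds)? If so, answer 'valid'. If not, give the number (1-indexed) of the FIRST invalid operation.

Step 1 (down 0): focus=R path=0 depth=1 children=['S', 'E', 'T'] left=[] right=['D', 'F'] parent=C
Step 2 (right): focus=D path=1 depth=1 children=[] left=['R'] right=['F'] parent=C
Step 3 (left): focus=R path=0 depth=1 children=['S', 'E', 'T'] left=[] right=['D', 'F'] parent=C

Answer: valid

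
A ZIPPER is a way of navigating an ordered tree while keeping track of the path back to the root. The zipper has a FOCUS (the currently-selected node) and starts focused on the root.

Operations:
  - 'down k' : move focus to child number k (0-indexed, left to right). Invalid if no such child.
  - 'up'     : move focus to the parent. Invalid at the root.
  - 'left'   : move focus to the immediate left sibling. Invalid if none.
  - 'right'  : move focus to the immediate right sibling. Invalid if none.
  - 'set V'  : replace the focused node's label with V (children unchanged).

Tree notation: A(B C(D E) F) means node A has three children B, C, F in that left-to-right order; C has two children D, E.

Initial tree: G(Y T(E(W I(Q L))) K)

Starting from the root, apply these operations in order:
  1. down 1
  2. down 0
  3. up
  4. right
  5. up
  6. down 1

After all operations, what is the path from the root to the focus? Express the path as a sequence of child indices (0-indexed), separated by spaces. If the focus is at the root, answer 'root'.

Step 1 (down 1): focus=T path=1 depth=1 children=['E'] left=['Y'] right=['K'] parent=G
Step 2 (down 0): focus=E path=1/0 depth=2 children=['W', 'I'] left=[] right=[] parent=T
Step 3 (up): focus=T path=1 depth=1 children=['E'] left=['Y'] right=['K'] parent=G
Step 4 (right): focus=K path=2 depth=1 children=[] left=['Y', 'T'] right=[] parent=G
Step 5 (up): focus=G path=root depth=0 children=['Y', 'T', 'K'] (at root)
Step 6 (down 1): focus=T path=1 depth=1 children=['E'] left=['Y'] right=['K'] parent=G

Answer: 1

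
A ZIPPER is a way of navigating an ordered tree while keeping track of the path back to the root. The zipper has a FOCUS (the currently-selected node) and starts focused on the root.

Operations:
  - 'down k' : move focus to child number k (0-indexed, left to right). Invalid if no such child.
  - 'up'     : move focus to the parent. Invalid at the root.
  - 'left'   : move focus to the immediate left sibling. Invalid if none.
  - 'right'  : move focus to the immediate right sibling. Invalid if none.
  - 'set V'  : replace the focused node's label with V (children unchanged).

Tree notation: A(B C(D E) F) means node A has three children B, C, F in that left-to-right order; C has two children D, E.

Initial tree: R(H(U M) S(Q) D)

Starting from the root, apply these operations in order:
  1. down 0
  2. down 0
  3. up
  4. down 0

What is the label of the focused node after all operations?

Answer: U

Derivation:
Step 1 (down 0): focus=H path=0 depth=1 children=['U', 'M'] left=[] right=['S', 'D'] parent=R
Step 2 (down 0): focus=U path=0/0 depth=2 children=[] left=[] right=['M'] parent=H
Step 3 (up): focus=H path=0 depth=1 children=['U', 'M'] left=[] right=['S', 'D'] parent=R
Step 4 (down 0): focus=U path=0/0 depth=2 children=[] left=[] right=['M'] parent=H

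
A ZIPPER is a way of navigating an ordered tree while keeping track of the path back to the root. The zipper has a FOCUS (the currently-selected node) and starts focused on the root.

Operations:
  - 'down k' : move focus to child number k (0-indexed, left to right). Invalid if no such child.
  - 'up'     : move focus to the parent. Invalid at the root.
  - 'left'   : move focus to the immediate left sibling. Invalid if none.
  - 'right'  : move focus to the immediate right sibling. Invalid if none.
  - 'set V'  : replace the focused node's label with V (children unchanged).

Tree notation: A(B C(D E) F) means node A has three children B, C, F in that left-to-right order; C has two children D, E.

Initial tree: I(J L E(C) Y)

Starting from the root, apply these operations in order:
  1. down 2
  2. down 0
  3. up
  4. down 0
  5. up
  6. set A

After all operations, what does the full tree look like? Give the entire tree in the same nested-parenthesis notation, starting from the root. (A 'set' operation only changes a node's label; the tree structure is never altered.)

Step 1 (down 2): focus=E path=2 depth=1 children=['C'] left=['J', 'L'] right=['Y'] parent=I
Step 2 (down 0): focus=C path=2/0 depth=2 children=[] left=[] right=[] parent=E
Step 3 (up): focus=E path=2 depth=1 children=['C'] left=['J', 'L'] right=['Y'] parent=I
Step 4 (down 0): focus=C path=2/0 depth=2 children=[] left=[] right=[] parent=E
Step 5 (up): focus=E path=2 depth=1 children=['C'] left=['J', 'L'] right=['Y'] parent=I
Step 6 (set A): focus=A path=2 depth=1 children=['C'] left=['J', 'L'] right=['Y'] parent=I

Answer: I(J L A(C) Y)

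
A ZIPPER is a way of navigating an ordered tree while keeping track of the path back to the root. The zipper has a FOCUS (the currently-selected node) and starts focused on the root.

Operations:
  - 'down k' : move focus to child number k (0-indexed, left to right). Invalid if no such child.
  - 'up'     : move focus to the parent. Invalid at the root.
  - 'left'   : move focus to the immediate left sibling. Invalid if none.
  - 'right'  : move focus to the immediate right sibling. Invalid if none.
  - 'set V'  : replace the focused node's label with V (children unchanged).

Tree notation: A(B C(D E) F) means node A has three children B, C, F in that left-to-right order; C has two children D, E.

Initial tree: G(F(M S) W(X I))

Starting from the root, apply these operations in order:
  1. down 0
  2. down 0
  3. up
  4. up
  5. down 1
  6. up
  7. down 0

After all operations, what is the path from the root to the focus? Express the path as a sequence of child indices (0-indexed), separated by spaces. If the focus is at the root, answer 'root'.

Step 1 (down 0): focus=F path=0 depth=1 children=['M', 'S'] left=[] right=['W'] parent=G
Step 2 (down 0): focus=M path=0/0 depth=2 children=[] left=[] right=['S'] parent=F
Step 3 (up): focus=F path=0 depth=1 children=['M', 'S'] left=[] right=['W'] parent=G
Step 4 (up): focus=G path=root depth=0 children=['F', 'W'] (at root)
Step 5 (down 1): focus=W path=1 depth=1 children=['X', 'I'] left=['F'] right=[] parent=G
Step 6 (up): focus=G path=root depth=0 children=['F', 'W'] (at root)
Step 7 (down 0): focus=F path=0 depth=1 children=['M', 'S'] left=[] right=['W'] parent=G

Answer: 0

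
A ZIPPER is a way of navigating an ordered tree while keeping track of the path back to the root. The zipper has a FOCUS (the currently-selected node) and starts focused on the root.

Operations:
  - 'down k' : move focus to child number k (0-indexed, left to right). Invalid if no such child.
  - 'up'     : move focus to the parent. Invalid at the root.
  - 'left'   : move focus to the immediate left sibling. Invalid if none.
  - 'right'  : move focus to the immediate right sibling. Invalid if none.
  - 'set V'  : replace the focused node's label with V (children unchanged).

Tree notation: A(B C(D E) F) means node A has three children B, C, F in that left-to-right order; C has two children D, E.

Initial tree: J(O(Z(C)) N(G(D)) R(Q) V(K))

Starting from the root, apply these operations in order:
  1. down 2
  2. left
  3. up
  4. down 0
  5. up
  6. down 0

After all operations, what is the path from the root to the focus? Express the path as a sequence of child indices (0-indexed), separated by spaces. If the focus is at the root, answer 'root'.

Answer: 0

Derivation:
Step 1 (down 2): focus=R path=2 depth=1 children=['Q'] left=['O', 'N'] right=['V'] parent=J
Step 2 (left): focus=N path=1 depth=1 children=['G'] left=['O'] right=['R', 'V'] parent=J
Step 3 (up): focus=J path=root depth=0 children=['O', 'N', 'R', 'V'] (at root)
Step 4 (down 0): focus=O path=0 depth=1 children=['Z'] left=[] right=['N', 'R', 'V'] parent=J
Step 5 (up): focus=J path=root depth=0 children=['O', 'N', 'R', 'V'] (at root)
Step 6 (down 0): focus=O path=0 depth=1 children=['Z'] left=[] right=['N', 'R', 'V'] parent=J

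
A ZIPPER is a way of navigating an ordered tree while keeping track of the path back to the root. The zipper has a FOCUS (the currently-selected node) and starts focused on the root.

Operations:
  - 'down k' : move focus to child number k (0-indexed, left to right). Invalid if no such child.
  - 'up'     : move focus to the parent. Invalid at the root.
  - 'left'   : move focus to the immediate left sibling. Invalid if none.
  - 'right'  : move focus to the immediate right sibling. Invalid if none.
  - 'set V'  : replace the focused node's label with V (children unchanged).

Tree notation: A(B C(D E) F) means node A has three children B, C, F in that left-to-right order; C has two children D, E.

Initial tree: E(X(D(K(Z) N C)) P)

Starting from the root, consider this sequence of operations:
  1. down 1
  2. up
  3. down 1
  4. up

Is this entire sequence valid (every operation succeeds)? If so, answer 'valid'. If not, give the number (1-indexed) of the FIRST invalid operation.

Step 1 (down 1): focus=P path=1 depth=1 children=[] left=['X'] right=[] parent=E
Step 2 (up): focus=E path=root depth=0 children=['X', 'P'] (at root)
Step 3 (down 1): focus=P path=1 depth=1 children=[] left=['X'] right=[] parent=E
Step 4 (up): focus=E path=root depth=0 children=['X', 'P'] (at root)

Answer: valid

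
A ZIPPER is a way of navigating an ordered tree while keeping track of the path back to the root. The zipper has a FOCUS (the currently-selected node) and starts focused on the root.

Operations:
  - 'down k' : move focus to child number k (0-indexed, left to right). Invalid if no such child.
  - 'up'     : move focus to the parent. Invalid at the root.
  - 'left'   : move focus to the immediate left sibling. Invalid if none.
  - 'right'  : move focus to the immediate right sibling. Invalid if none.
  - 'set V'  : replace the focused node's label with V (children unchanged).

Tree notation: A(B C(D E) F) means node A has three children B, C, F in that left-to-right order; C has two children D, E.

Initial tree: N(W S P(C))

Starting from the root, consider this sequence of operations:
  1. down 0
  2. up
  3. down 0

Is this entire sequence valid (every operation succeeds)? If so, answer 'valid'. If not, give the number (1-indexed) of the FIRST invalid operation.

Answer: valid

Derivation:
Step 1 (down 0): focus=W path=0 depth=1 children=[] left=[] right=['S', 'P'] parent=N
Step 2 (up): focus=N path=root depth=0 children=['W', 'S', 'P'] (at root)
Step 3 (down 0): focus=W path=0 depth=1 children=[] left=[] right=['S', 'P'] parent=N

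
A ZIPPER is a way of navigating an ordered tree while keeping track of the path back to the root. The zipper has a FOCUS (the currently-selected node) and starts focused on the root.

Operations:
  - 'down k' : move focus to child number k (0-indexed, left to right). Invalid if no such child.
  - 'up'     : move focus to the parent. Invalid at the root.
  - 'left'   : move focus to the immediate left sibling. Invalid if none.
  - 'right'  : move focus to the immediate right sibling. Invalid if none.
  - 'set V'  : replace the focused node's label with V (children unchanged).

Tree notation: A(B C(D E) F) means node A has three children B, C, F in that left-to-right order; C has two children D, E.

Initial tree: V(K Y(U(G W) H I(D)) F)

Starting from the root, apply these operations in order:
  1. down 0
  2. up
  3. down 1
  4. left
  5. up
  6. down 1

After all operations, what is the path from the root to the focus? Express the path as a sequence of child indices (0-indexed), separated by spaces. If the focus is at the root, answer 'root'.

Answer: 1

Derivation:
Step 1 (down 0): focus=K path=0 depth=1 children=[] left=[] right=['Y', 'F'] parent=V
Step 2 (up): focus=V path=root depth=0 children=['K', 'Y', 'F'] (at root)
Step 3 (down 1): focus=Y path=1 depth=1 children=['U', 'H', 'I'] left=['K'] right=['F'] parent=V
Step 4 (left): focus=K path=0 depth=1 children=[] left=[] right=['Y', 'F'] parent=V
Step 5 (up): focus=V path=root depth=0 children=['K', 'Y', 'F'] (at root)
Step 6 (down 1): focus=Y path=1 depth=1 children=['U', 'H', 'I'] left=['K'] right=['F'] parent=V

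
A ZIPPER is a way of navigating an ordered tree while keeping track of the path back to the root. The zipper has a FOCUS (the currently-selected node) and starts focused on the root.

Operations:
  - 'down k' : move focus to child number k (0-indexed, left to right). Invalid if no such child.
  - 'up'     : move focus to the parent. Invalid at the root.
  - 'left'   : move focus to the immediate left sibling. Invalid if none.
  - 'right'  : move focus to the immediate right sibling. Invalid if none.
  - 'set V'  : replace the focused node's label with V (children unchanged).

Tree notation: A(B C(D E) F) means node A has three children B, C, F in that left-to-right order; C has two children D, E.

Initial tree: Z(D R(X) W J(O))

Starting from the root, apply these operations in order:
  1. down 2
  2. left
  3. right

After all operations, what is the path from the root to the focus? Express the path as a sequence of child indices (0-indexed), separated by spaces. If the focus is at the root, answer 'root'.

Step 1 (down 2): focus=W path=2 depth=1 children=[] left=['D', 'R'] right=['J'] parent=Z
Step 2 (left): focus=R path=1 depth=1 children=['X'] left=['D'] right=['W', 'J'] parent=Z
Step 3 (right): focus=W path=2 depth=1 children=[] left=['D', 'R'] right=['J'] parent=Z

Answer: 2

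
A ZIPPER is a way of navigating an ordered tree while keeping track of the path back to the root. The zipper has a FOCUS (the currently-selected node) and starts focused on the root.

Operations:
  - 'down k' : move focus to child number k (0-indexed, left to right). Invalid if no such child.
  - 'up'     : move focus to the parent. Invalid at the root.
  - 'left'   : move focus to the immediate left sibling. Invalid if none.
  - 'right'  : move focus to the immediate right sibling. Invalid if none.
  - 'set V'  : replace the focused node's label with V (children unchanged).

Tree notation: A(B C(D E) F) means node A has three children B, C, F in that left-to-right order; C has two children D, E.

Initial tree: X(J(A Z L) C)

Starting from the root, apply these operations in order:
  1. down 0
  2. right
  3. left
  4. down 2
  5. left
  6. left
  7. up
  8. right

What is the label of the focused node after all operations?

Step 1 (down 0): focus=J path=0 depth=1 children=['A', 'Z', 'L'] left=[] right=['C'] parent=X
Step 2 (right): focus=C path=1 depth=1 children=[] left=['J'] right=[] parent=X
Step 3 (left): focus=J path=0 depth=1 children=['A', 'Z', 'L'] left=[] right=['C'] parent=X
Step 4 (down 2): focus=L path=0/2 depth=2 children=[] left=['A', 'Z'] right=[] parent=J
Step 5 (left): focus=Z path=0/1 depth=2 children=[] left=['A'] right=['L'] parent=J
Step 6 (left): focus=A path=0/0 depth=2 children=[] left=[] right=['Z', 'L'] parent=J
Step 7 (up): focus=J path=0 depth=1 children=['A', 'Z', 'L'] left=[] right=['C'] parent=X
Step 8 (right): focus=C path=1 depth=1 children=[] left=['J'] right=[] parent=X

Answer: C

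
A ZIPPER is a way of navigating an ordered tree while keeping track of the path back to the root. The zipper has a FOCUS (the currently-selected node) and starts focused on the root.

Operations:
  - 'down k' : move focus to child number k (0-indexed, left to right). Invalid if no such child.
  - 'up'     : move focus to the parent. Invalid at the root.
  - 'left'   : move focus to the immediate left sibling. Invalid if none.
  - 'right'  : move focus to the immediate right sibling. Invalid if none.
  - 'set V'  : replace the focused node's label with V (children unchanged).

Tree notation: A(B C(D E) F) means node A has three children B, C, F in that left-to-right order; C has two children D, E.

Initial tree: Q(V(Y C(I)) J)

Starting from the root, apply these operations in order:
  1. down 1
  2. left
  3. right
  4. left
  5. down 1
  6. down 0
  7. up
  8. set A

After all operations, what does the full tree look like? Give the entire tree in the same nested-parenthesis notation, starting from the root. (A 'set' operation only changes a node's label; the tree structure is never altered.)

Step 1 (down 1): focus=J path=1 depth=1 children=[] left=['V'] right=[] parent=Q
Step 2 (left): focus=V path=0 depth=1 children=['Y', 'C'] left=[] right=['J'] parent=Q
Step 3 (right): focus=J path=1 depth=1 children=[] left=['V'] right=[] parent=Q
Step 4 (left): focus=V path=0 depth=1 children=['Y', 'C'] left=[] right=['J'] parent=Q
Step 5 (down 1): focus=C path=0/1 depth=2 children=['I'] left=['Y'] right=[] parent=V
Step 6 (down 0): focus=I path=0/1/0 depth=3 children=[] left=[] right=[] parent=C
Step 7 (up): focus=C path=0/1 depth=2 children=['I'] left=['Y'] right=[] parent=V
Step 8 (set A): focus=A path=0/1 depth=2 children=['I'] left=['Y'] right=[] parent=V

Answer: Q(V(Y A(I)) J)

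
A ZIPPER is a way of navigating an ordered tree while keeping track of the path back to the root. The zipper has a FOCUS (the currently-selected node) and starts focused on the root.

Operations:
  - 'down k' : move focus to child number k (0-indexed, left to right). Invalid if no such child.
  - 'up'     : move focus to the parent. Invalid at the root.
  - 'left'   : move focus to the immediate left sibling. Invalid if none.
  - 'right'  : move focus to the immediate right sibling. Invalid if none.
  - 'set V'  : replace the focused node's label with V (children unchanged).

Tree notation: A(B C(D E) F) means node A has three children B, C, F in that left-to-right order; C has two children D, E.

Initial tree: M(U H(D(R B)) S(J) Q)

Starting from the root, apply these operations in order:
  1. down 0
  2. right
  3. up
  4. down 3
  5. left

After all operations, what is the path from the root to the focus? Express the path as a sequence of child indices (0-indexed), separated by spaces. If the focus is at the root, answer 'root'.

Answer: 2

Derivation:
Step 1 (down 0): focus=U path=0 depth=1 children=[] left=[] right=['H', 'S', 'Q'] parent=M
Step 2 (right): focus=H path=1 depth=1 children=['D'] left=['U'] right=['S', 'Q'] parent=M
Step 3 (up): focus=M path=root depth=0 children=['U', 'H', 'S', 'Q'] (at root)
Step 4 (down 3): focus=Q path=3 depth=1 children=[] left=['U', 'H', 'S'] right=[] parent=M
Step 5 (left): focus=S path=2 depth=1 children=['J'] left=['U', 'H'] right=['Q'] parent=M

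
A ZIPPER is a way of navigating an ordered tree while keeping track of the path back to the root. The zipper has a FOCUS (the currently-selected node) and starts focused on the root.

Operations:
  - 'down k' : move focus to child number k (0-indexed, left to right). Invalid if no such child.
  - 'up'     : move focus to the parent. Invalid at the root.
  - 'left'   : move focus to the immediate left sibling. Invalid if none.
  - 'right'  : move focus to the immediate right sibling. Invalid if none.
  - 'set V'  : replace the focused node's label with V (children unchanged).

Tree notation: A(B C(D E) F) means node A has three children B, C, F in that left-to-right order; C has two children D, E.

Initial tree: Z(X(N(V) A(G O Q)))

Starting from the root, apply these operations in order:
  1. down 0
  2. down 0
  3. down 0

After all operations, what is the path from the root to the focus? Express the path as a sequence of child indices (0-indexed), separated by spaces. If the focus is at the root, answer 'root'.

Answer: 0 0 0

Derivation:
Step 1 (down 0): focus=X path=0 depth=1 children=['N', 'A'] left=[] right=[] parent=Z
Step 2 (down 0): focus=N path=0/0 depth=2 children=['V'] left=[] right=['A'] parent=X
Step 3 (down 0): focus=V path=0/0/0 depth=3 children=[] left=[] right=[] parent=N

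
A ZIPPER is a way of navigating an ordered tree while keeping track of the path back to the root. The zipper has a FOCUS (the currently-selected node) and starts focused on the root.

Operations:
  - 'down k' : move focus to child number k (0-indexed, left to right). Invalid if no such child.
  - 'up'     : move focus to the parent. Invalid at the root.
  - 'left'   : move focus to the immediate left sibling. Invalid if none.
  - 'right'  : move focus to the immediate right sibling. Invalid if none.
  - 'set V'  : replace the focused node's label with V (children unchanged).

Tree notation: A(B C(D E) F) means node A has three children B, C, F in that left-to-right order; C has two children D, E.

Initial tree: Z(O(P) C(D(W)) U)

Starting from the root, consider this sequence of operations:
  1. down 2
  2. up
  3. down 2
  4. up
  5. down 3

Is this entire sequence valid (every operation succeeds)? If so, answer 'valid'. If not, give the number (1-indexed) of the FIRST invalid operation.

Answer: 5

Derivation:
Step 1 (down 2): focus=U path=2 depth=1 children=[] left=['O', 'C'] right=[] parent=Z
Step 2 (up): focus=Z path=root depth=0 children=['O', 'C', 'U'] (at root)
Step 3 (down 2): focus=U path=2 depth=1 children=[] left=['O', 'C'] right=[] parent=Z
Step 4 (up): focus=Z path=root depth=0 children=['O', 'C', 'U'] (at root)
Step 5 (down 3): INVALID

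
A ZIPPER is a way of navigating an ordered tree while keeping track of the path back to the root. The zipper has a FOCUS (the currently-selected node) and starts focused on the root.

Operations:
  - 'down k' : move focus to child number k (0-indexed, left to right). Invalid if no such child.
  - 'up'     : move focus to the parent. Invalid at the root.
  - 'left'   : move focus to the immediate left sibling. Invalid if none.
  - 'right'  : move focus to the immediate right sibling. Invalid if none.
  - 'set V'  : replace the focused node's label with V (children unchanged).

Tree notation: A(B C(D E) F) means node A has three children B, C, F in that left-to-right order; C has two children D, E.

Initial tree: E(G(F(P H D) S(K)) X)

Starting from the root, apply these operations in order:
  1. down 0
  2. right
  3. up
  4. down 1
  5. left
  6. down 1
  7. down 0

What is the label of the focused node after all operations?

Answer: K

Derivation:
Step 1 (down 0): focus=G path=0 depth=1 children=['F', 'S'] left=[] right=['X'] parent=E
Step 2 (right): focus=X path=1 depth=1 children=[] left=['G'] right=[] parent=E
Step 3 (up): focus=E path=root depth=0 children=['G', 'X'] (at root)
Step 4 (down 1): focus=X path=1 depth=1 children=[] left=['G'] right=[] parent=E
Step 5 (left): focus=G path=0 depth=1 children=['F', 'S'] left=[] right=['X'] parent=E
Step 6 (down 1): focus=S path=0/1 depth=2 children=['K'] left=['F'] right=[] parent=G
Step 7 (down 0): focus=K path=0/1/0 depth=3 children=[] left=[] right=[] parent=S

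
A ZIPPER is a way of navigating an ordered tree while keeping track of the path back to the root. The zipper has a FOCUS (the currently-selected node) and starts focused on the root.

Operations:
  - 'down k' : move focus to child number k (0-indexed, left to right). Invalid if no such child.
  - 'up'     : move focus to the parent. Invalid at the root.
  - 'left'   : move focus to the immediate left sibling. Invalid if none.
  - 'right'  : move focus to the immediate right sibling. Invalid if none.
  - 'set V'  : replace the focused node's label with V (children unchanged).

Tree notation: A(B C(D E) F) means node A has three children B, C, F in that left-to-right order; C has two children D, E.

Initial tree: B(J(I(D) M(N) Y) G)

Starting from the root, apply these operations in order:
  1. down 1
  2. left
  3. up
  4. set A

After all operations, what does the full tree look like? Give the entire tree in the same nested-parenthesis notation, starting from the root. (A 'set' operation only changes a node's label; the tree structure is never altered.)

Step 1 (down 1): focus=G path=1 depth=1 children=[] left=['J'] right=[] parent=B
Step 2 (left): focus=J path=0 depth=1 children=['I', 'M', 'Y'] left=[] right=['G'] parent=B
Step 3 (up): focus=B path=root depth=0 children=['J', 'G'] (at root)
Step 4 (set A): focus=A path=root depth=0 children=['J', 'G'] (at root)

Answer: A(J(I(D) M(N) Y) G)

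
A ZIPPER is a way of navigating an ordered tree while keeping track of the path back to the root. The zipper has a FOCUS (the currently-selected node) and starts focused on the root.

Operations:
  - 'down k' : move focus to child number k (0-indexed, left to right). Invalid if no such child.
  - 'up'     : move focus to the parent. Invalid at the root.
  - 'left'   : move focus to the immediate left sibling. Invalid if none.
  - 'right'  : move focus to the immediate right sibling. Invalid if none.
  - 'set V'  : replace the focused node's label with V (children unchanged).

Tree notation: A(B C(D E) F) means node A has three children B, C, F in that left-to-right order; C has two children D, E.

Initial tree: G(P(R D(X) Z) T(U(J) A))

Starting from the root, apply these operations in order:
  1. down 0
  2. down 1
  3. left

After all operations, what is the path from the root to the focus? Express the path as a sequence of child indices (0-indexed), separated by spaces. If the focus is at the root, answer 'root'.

Answer: 0 0

Derivation:
Step 1 (down 0): focus=P path=0 depth=1 children=['R', 'D', 'Z'] left=[] right=['T'] parent=G
Step 2 (down 1): focus=D path=0/1 depth=2 children=['X'] left=['R'] right=['Z'] parent=P
Step 3 (left): focus=R path=0/0 depth=2 children=[] left=[] right=['D', 'Z'] parent=P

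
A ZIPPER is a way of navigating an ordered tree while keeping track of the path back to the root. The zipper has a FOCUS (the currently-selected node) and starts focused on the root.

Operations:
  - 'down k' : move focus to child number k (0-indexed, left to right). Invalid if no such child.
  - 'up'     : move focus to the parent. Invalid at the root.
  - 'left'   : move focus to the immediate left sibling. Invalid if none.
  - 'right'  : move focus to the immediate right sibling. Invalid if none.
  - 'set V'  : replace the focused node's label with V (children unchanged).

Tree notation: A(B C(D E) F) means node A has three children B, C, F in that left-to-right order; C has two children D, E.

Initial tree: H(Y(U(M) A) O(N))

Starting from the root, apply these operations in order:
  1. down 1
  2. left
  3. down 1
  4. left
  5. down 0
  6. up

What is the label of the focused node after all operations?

Answer: U

Derivation:
Step 1 (down 1): focus=O path=1 depth=1 children=['N'] left=['Y'] right=[] parent=H
Step 2 (left): focus=Y path=0 depth=1 children=['U', 'A'] left=[] right=['O'] parent=H
Step 3 (down 1): focus=A path=0/1 depth=2 children=[] left=['U'] right=[] parent=Y
Step 4 (left): focus=U path=0/0 depth=2 children=['M'] left=[] right=['A'] parent=Y
Step 5 (down 0): focus=M path=0/0/0 depth=3 children=[] left=[] right=[] parent=U
Step 6 (up): focus=U path=0/0 depth=2 children=['M'] left=[] right=['A'] parent=Y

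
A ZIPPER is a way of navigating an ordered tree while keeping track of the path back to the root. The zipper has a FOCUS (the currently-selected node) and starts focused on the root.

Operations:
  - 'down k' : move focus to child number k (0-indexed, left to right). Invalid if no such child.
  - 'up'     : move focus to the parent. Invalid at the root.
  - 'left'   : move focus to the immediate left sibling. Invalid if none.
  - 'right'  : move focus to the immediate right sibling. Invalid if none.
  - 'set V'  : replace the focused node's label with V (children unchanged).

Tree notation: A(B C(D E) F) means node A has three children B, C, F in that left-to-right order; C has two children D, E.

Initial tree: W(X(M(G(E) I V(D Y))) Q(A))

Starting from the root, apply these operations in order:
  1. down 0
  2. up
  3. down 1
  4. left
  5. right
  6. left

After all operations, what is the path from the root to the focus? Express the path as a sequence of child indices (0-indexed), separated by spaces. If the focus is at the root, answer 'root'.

Step 1 (down 0): focus=X path=0 depth=1 children=['M'] left=[] right=['Q'] parent=W
Step 2 (up): focus=W path=root depth=0 children=['X', 'Q'] (at root)
Step 3 (down 1): focus=Q path=1 depth=1 children=['A'] left=['X'] right=[] parent=W
Step 4 (left): focus=X path=0 depth=1 children=['M'] left=[] right=['Q'] parent=W
Step 5 (right): focus=Q path=1 depth=1 children=['A'] left=['X'] right=[] parent=W
Step 6 (left): focus=X path=0 depth=1 children=['M'] left=[] right=['Q'] parent=W

Answer: 0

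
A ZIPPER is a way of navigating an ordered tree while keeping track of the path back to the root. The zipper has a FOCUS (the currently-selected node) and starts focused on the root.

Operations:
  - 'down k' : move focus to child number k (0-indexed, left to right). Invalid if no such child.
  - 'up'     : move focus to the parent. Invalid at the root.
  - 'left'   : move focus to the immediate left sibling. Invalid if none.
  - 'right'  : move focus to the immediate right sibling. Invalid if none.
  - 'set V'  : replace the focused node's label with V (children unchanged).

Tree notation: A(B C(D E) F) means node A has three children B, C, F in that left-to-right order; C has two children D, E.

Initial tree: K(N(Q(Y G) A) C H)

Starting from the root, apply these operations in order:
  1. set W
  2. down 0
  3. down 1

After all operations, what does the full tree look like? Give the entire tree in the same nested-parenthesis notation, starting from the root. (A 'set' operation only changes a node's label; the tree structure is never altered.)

Answer: W(N(Q(Y G) A) C H)

Derivation:
Step 1 (set W): focus=W path=root depth=0 children=['N', 'C', 'H'] (at root)
Step 2 (down 0): focus=N path=0 depth=1 children=['Q', 'A'] left=[] right=['C', 'H'] parent=W
Step 3 (down 1): focus=A path=0/1 depth=2 children=[] left=['Q'] right=[] parent=N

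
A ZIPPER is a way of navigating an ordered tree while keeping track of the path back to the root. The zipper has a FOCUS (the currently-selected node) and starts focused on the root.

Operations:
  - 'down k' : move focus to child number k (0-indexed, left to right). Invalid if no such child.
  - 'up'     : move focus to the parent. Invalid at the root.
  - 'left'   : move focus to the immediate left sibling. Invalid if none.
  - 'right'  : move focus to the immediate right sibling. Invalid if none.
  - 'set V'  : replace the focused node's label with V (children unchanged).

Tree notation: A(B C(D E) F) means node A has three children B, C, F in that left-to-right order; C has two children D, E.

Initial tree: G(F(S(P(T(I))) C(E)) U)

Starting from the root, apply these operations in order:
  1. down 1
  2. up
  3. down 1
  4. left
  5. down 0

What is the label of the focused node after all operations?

Answer: S

Derivation:
Step 1 (down 1): focus=U path=1 depth=1 children=[] left=['F'] right=[] parent=G
Step 2 (up): focus=G path=root depth=0 children=['F', 'U'] (at root)
Step 3 (down 1): focus=U path=1 depth=1 children=[] left=['F'] right=[] parent=G
Step 4 (left): focus=F path=0 depth=1 children=['S', 'C'] left=[] right=['U'] parent=G
Step 5 (down 0): focus=S path=0/0 depth=2 children=['P'] left=[] right=['C'] parent=F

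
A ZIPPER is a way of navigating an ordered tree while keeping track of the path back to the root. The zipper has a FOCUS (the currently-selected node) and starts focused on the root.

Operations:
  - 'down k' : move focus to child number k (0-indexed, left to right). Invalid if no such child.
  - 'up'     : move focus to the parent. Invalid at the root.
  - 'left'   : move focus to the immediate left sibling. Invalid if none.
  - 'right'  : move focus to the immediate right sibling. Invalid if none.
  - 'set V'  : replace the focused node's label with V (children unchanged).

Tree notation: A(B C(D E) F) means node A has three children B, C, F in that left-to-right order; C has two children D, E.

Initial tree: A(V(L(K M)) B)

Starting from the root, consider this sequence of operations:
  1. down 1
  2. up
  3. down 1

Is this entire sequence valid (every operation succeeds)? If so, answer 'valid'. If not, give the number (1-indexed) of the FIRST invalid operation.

Step 1 (down 1): focus=B path=1 depth=1 children=[] left=['V'] right=[] parent=A
Step 2 (up): focus=A path=root depth=0 children=['V', 'B'] (at root)
Step 3 (down 1): focus=B path=1 depth=1 children=[] left=['V'] right=[] parent=A

Answer: valid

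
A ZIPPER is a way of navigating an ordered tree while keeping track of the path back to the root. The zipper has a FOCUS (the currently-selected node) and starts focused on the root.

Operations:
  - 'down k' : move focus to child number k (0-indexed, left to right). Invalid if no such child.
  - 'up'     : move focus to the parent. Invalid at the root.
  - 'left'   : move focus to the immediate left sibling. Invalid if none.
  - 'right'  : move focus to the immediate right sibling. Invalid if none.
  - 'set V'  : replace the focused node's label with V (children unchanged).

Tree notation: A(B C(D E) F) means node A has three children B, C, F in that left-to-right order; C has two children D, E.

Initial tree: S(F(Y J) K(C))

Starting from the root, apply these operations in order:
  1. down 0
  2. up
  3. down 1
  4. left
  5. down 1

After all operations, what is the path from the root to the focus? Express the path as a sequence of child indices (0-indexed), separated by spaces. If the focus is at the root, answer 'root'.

Answer: 0 1

Derivation:
Step 1 (down 0): focus=F path=0 depth=1 children=['Y', 'J'] left=[] right=['K'] parent=S
Step 2 (up): focus=S path=root depth=0 children=['F', 'K'] (at root)
Step 3 (down 1): focus=K path=1 depth=1 children=['C'] left=['F'] right=[] parent=S
Step 4 (left): focus=F path=0 depth=1 children=['Y', 'J'] left=[] right=['K'] parent=S
Step 5 (down 1): focus=J path=0/1 depth=2 children=[] left=['Y'] right=[] parent=F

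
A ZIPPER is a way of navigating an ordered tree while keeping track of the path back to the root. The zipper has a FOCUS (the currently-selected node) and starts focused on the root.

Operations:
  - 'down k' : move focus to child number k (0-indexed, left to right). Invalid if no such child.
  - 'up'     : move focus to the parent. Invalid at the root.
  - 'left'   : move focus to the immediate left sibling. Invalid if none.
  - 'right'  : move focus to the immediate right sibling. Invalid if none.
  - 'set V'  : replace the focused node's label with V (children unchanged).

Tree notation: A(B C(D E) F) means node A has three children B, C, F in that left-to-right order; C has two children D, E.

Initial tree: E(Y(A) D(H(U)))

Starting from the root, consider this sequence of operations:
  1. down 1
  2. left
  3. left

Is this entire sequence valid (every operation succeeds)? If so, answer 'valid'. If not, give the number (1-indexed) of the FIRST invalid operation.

Answer: 3

Derivation:
Step 1 (down 1): focus=D path=1 depth=1 children=['H'] left=['Y'] right=[] parent=E
Step 2 (left): focus=Y path=0 depth=1 children=['A'] left=[] right=['D'] parent=E
Step 3 (left): INVALID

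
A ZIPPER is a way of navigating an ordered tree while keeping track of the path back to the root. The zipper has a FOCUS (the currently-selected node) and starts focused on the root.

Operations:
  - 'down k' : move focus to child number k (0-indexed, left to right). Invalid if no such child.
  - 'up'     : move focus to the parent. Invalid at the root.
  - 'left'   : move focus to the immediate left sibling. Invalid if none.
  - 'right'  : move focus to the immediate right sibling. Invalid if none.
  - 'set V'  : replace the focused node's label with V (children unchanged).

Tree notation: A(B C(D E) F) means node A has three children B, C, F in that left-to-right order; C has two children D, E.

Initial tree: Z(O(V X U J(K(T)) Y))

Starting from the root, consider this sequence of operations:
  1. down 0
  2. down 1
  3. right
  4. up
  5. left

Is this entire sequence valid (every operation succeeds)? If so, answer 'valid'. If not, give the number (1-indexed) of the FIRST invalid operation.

Answer: 5

Derivation:
Step 1 (down 0): focus=O path=0 depth=1 children=['V', 'X', 'U', 'J', 'Y'] left=[] right=[] parent=Z
Step 2 (down 1): focus=X path=0/1 depth=2 children=[] left=['V'] right=['U', 'J', 'Y'] parent=O
Step 3 (right): focus=U path=0/2 depth=2 children=[] left=['V', 'X'] right=['J', 'Y'] parent=O
Step 4 (up): focus=O path=0 depth=1 children=['V', 'X', 'U', 'J', 'Y'] left=[] right=[] parent=Z
Step 5 (left): INVALID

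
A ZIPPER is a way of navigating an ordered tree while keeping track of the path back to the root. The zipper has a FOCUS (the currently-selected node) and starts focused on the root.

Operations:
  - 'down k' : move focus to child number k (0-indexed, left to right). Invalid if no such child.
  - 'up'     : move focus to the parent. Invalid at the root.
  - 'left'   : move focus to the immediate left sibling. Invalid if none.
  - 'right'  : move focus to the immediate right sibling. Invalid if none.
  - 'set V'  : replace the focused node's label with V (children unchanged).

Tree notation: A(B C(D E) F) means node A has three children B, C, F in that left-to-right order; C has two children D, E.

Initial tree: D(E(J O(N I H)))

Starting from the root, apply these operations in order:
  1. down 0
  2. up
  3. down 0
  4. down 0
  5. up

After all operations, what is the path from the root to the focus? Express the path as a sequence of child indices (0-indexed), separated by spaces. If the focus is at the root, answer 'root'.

Step 1 (down 0): focus=E path=0 depth=1 children=['J', 'O'] left=[] right=[] parent=D
Step 2 (up): focus=D path=root depth=0 children=['E'] (at root)
Step 3 (down 0): focus=E path=0 depth=1 children=['J', 'O'] left=[] right=[] parent=D
Step 4 (down 0): focus=J path=0/0 depth=2 children=[] left=[] right=['O'] parent=E
Step 5 (up): focus=E path=0 depth=1 children=['J', 'O'] left=[] right=[] parent=D

Answer: 0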